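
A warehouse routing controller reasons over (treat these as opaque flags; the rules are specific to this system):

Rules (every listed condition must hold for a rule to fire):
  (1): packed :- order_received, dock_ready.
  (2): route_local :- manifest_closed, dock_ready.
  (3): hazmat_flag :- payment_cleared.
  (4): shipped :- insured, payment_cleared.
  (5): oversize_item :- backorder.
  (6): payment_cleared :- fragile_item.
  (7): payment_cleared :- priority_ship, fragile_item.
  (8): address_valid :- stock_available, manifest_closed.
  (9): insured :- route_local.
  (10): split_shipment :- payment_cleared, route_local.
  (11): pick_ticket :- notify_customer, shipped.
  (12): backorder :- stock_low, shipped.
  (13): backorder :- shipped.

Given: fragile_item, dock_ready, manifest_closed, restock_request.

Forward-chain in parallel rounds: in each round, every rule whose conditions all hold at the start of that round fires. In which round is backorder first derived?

4

Round 1 fires (2), (6), giving route_local, payment_cleared.
Round 2 fires (3), (9), (10), giving hazmat_flag, insured, split_shipment.
Round 3 fires (4), giving shipped.
Round 4 fires (13), giving backorder.
backorder first appears in round 4.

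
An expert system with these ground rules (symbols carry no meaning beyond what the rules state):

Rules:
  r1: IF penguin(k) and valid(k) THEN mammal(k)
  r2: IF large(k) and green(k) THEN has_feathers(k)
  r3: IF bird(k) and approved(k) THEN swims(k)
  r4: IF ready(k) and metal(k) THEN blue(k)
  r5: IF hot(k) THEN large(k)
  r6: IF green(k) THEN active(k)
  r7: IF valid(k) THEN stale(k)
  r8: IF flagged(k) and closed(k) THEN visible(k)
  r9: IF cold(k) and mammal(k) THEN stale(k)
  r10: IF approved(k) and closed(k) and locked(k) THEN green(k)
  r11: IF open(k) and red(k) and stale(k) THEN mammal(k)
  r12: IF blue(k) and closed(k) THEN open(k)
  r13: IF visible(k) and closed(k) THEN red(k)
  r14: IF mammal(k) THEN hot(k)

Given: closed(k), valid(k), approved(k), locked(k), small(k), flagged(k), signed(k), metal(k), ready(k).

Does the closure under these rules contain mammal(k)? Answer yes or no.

yes

Round 1: r4 [IF ready(k) and metal(k) THEN blue(k)]; r7 [IF valid(k) THEN stale(k)]; r8 [IF flagged(k) and closed(k) THEN visible(k)]; r10 [IF approved(k) and closed(k) and locked(k) THEN green(k)]. New: blue(k), stale(k), visible(k), green(k).
Round 2: r6 [IF green(k) THEN active(k)]; r12 [IF blue(k) and closed(k) THEN open(k)]; r13 [IF visible(k) and closed(k) THEN red(k)]. New: active(k), open(k), red(k).
Round 3: r11 [IF open(k) and red(k) and stale(k) THEN mammal(k)]. New: mammal(k).
Round 4: r14 [IF mammal(k) THEN hot(k)]. New: hot(k).
Round 5: r5 [IF hot(k) THEN large(k)]. New: large(k).
Round 6: r2 [IF large(k) and green(k) THEN has_feathers(k)]. New: has_feathers(k).
mammal(k) appears in round 3, so it is derivable.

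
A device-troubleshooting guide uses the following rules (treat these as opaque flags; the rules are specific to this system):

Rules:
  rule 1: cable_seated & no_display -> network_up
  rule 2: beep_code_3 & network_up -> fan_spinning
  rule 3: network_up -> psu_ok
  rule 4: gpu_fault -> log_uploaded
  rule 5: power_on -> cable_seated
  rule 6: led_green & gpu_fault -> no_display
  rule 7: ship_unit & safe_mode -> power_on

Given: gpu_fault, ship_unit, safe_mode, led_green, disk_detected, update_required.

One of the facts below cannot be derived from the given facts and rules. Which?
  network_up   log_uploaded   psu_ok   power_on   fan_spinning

Round 1: rule 4 [gpu_fault -> log_uploaded]; rule 6 [led_green & gpu_fault -> no_display]; rule 7 [ship_unit & safe_mode -> power_on]. New: log_uploaded, no_display, power_on.
Round 2: rule 5 [power_on -> cable_seated]. New: cable_seated.
Round 3: rule 1 [cable_seated & no_display -> network_up]. New: network_up.
Round 4: rule 3 [network_up -> psu_ok]. New: psu_ok.
Derived: network_up (round 3), log_uploaded (round 1), psu_ok (round 4), power_on (round 1). fan_spinning never appears in any round.

fan_spinning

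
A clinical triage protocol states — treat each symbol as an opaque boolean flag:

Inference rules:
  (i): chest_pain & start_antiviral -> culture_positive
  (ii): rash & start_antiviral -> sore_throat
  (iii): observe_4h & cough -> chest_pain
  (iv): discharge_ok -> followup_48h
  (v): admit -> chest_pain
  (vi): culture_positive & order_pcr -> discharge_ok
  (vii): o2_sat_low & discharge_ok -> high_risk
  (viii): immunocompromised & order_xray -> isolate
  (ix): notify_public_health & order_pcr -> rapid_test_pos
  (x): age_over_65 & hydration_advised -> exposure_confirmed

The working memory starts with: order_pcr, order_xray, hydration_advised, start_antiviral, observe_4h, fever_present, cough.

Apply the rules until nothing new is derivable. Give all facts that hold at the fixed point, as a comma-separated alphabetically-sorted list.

chest_pain, cough, culture_positive, discharge_ok, fever_present, followup_48h, hydration_advised, observe_4h, order_pcr, order_xray, start_antiviral

Round 1: (iii) [observe_4h & cough -> chest_pain]. New: chest_pain.
Round 2: (i) [chest_pain & start_antiviral -> culture_positive]. New: culture_positive.
Round 3: (vi) [culture_positive & order_pcr -> discharge_ok]. New: discharge_ok.
Round 4: (iv) [discharge_ok -> followup_48h]. New: followup_48h.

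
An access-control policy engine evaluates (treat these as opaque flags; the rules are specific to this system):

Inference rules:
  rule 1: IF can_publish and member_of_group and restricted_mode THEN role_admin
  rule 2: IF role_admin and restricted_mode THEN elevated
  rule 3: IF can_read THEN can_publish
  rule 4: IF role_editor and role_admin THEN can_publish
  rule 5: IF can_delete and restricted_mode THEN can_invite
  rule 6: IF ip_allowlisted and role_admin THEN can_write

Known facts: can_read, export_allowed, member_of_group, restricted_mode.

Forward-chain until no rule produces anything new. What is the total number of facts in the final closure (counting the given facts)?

[1] rule 3 [IF can_read THEN can_publish]. ⇒ new: can_publish.
[2] rule 1 [IF can_publish and member_of_group and restricted_mode THEN role_admin]. ⇒ new: role_admin.
[3] rule 2 [IF role_admin and restricted_mode THEN elevated]. ⇒ new: elevated.
Closure: {can_publish, can_read, elevated, export_allowed, member_of_group, restricted_mode, role_admin} — 7 facts.

7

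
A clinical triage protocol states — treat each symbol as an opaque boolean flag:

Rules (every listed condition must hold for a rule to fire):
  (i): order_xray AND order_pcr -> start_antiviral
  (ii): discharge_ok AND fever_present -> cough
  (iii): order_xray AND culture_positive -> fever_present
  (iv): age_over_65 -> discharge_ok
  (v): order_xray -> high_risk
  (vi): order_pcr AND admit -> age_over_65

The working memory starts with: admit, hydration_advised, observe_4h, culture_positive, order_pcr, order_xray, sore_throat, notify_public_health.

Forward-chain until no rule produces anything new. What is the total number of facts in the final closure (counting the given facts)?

14

[1] (i) [order_xray AND order_pcr -> start_antiviral]; (iii) [order_xray AND culture_positive -> fever_present]; (v) [order_xray -> high_risk]; (vi) [order_pcr AND admit -> age_over_65]. ⇒ new: start_antiviral, fever_present, high_risk, age_over_65.
[2] (iv) [age_over_65 -> discharge_ok]. ⇒ new: discharge_ok.
[3] (ii) [discharge_ok AND fever_present -> cough]. ⇒ new: cough.
Closure: {admit, age_over_65, cough, culture_positive, discharge_ok, fever_present, high_risk, hydration_advised, notify_public_health, observe_4h, order_pcr, order_xray, sore_throat, start_antiviral} — 14 facts.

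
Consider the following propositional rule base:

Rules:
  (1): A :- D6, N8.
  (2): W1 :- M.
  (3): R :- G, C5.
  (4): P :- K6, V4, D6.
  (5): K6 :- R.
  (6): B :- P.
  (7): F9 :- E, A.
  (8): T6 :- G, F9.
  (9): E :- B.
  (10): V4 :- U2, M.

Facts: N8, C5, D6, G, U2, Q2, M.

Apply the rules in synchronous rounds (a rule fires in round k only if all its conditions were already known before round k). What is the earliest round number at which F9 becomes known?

Round 1 fires (1), (2), (3), (10), giving A, W1, R, V4.
Round 2 fires (5), giving K6.
Round 3 fires (4), giving P.
Round 4 fires (6), giving B.
Round 5 fires (9), giving E.
Round 6 fires (7), giving F9.
F9 first appears in round 6.

6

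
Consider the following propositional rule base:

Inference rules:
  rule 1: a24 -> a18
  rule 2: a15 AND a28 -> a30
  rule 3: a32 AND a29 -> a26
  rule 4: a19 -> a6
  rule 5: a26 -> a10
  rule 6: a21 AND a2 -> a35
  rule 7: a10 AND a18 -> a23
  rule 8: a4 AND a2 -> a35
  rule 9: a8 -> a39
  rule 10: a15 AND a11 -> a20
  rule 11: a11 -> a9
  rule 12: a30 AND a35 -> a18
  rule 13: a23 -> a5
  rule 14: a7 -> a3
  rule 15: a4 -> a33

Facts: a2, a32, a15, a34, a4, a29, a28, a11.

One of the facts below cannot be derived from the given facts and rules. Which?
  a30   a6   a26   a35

Round 1 fires rule 2, rule 3, rule 8, rule 10, rule 11, rule 15, giving a30, a26, a35, a20, a9, a33.
Round 2 fires rule 5, rule 12, giving a10, a18.
Round 3 fires rule 7, giving a23.
Round 4 fires rule 13, giving a5.
Derived: a26 (round 1), a35 (round 1), a30 (round 1). a6 never appears in any round.

a6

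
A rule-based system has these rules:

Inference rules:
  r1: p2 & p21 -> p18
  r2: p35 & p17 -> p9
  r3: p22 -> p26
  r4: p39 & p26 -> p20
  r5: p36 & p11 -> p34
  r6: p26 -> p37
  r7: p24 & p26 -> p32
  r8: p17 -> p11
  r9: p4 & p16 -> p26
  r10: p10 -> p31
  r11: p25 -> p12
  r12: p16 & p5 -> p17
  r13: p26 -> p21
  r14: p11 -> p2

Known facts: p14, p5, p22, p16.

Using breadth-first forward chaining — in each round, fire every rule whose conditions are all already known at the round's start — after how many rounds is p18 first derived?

4

Round 1 — r3, r12, derive p26, p17.
Round 2 — r6, r8, r13, derive p37, p11, p21.
Round 3 — r14, derive p2.
Round 4 — r1, derive p18.
p18 first appears in round 4.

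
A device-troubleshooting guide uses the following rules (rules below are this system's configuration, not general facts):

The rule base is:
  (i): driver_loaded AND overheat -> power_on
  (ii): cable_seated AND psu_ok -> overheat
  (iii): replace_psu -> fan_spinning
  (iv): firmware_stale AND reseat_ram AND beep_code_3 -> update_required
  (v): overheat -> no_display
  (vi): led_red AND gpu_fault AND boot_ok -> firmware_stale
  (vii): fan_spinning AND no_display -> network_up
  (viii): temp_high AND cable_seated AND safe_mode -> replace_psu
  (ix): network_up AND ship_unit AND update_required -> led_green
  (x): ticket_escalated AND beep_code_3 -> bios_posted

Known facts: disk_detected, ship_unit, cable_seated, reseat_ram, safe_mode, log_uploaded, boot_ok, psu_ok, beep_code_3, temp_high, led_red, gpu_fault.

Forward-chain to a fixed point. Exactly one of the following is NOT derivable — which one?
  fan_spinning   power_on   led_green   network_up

Round 1: (ii) [cable_seated AND psu_ok -> overheat]; (vi) [led_red AND gpu_fault AND boot_ok -> firmware_stale]; (viii) [temp_high AND cable_seated AND safe_mode -> replace_psu]. Adds overheat, firmware_stale, replace_psu.
Round 2: (iii) [replace_psu -> fan_spinning]; (iv) [firmware_stale AND reseat_ram AND beep_code_3 -> update_required]; (v) [overheat -> no_display]. Adds fan_spinning, update_required, no_display.
Round 3: (vii) [fan_spinning AND no_display -> network_up]. Adds network_up.
Round 4: (ix) [network_up AND ship_unit AND update_required -> led_green]. Adds led_green.
Derived: network_up (round 3), led_green (round 4), fan_spinning (round 2). power_on never appears in any round.

power_on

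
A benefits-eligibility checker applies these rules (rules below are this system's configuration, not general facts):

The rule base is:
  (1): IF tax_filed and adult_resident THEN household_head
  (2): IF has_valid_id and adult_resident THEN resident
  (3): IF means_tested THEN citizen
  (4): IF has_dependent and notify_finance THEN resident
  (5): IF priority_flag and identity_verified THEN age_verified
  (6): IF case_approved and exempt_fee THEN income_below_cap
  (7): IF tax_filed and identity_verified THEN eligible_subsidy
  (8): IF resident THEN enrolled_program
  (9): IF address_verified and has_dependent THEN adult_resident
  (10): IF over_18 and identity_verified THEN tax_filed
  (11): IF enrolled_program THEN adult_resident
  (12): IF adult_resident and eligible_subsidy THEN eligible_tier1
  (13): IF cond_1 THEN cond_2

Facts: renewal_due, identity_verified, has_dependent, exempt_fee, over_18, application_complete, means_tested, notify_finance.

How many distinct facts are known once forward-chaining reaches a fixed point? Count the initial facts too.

Round 1 fires (3), (4), (10), giving citizen, resident, tax_filed.
Round 2 fires (7), (8), giving eligible_subsidy, enrolled_program.
Round 3 fires (11), giving adult_resident.
Round 4 fires (1), (12), giving household_head, eligible_tier1.
Closure: {adult_resident, application_complete, citizen, eligible_subsidy, eligible_tier1, enrolled_program, exempt_fee, has_dependent, household_head, identity_verified, means_tested, notify_finance, over_18, renewal_due, resident, tax_filed} — 16 facts.

16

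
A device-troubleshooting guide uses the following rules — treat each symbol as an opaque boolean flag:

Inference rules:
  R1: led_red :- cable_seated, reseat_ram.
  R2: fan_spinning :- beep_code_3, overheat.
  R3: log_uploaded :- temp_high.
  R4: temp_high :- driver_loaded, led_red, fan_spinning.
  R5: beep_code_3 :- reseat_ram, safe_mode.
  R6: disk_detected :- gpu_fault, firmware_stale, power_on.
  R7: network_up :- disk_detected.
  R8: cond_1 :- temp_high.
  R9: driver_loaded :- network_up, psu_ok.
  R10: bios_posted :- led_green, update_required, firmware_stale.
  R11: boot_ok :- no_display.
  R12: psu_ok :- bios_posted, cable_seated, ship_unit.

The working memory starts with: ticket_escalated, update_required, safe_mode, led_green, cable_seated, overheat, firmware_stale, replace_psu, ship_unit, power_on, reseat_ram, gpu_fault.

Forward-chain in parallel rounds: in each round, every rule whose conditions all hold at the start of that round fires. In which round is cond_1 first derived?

5

Round 1 — R1, R5, R6, R10, derive led_red, beep_code_3, disk_detected, bios_posted.
Round 2 — R2, R7, R12, derive fan_spinning, network_up, psu_ok.
Round 3 — R9, derive driver_loaded.
Round 4 — R4, derive temp_high.
Round 5 — R3, R8, derive log_uploaded, cond_1.
cond_1 first appears in round 5.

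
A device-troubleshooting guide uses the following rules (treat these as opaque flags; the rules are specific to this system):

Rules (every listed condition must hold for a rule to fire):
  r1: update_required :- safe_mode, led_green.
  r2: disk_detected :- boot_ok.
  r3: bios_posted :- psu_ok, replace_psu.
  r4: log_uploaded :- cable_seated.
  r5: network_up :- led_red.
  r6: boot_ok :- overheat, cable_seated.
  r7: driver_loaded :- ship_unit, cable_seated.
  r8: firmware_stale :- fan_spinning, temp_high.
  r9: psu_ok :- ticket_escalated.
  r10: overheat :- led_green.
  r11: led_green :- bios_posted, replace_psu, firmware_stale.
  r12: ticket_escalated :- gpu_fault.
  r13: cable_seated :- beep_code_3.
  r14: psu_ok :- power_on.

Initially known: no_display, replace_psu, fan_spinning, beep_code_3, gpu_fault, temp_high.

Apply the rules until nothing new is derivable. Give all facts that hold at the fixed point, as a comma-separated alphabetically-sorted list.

beep_code_3, bios_posted, boot_ok, cable_seated, disk_detected, fan_spinning, firmware_stale, gpu_fault, led_green, log_uploaded, no_display, overheat, psu_ok, replace_psu, temp_high, ticket_escalated

Round 1: r8 [firmware_stale :- fan_spinning, temp_high.]; r12 [ticket_escalated :- gpu_fault.]; r13 [cable_seated :- beep_code_3.]. New: firmware_stale, ticket_escalated, cable_seated.
Round 2: r4 [log_uploaded :- cable_seated.]; r9 [psu_ok :- ticket_escalated.]. New: log_uploaded, psu_ok.
Round 3: r3 [bios_posted :- psu_ok, replace_psu.]. New: bios_posted.
Round 4: r11 [led_green :- bios_posted, replace_psu, firmware_stale.]. New: led_green.
Round 5: r10 [overheat :- led_green.]. New: overheat.
Round 6: r6 [boot_ok :- overheat, cable_seated.]. New: boot_ok.
Round 7: r2 [disk_detected :- boot_ok.]. New: disk_detected.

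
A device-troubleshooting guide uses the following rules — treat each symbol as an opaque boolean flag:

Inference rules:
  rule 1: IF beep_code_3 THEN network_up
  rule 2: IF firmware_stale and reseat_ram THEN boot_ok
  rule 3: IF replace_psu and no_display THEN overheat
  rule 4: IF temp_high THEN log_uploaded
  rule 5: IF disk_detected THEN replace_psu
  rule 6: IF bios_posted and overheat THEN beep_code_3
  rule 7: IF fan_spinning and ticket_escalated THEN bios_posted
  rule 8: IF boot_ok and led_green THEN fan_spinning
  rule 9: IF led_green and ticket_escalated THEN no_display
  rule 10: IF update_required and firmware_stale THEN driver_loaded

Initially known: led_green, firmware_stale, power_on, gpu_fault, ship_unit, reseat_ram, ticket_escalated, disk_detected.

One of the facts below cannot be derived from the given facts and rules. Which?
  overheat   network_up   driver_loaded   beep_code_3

driver_loaded

Round 1 — rule 2, rule 5, rule 9, derive boot_ok, replace_psu, no_display.
Round 2 — rule 3, rule 8, derive overheat, fan_spinning.
Round 3 — rule 7, derive bios_posted.
Round 4 — rule 6, derive beep_code_3.
Round 5 — rule 1, derive network_up.
Derived: network_up (round 5), overheat (round 2), beep_code_3 (round 4). driver_loaded never appears in any round.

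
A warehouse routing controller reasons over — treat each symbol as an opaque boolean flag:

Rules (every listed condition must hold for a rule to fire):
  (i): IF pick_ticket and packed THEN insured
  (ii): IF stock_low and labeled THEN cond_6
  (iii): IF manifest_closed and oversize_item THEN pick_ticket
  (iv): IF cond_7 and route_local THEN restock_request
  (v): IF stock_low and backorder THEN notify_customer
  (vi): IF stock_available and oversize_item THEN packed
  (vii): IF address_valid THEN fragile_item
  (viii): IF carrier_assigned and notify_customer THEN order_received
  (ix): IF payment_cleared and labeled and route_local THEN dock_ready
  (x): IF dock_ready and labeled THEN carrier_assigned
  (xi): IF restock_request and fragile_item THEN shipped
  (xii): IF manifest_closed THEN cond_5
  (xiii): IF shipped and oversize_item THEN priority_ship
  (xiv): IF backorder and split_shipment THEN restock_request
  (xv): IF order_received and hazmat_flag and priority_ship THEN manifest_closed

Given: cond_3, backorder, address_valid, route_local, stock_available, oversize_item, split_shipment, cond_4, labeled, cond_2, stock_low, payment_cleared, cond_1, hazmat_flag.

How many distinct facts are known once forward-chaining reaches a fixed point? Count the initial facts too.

Round 1 fires (ii), (v), (vi), (vii), (ix), (xiv), giving cond_6, notify_customer, packed, fragile_item, dock_ready, restock_request.
Round 2 fires (x), (xi), giving carrier_assigned, shipped.
Round 3 fires (viii), (xiii), giving order_received, priority_ship.
Round 4 fires (xv), giving manifest_closed.
Round 5 fires (iii), (xii), giving pick_ticket, cond_5.
Round 6 fires (i), giving insured.
Closure: {address_valid, backorder, carrier_assigned, cond_1, cond_2, cond_3, cond_4, cond_5, cond_6, dock_ready, fragile_item, hazmat_flag, insured, labeled, manifest_closed, notify_customer, order_received, oversize_item, packed, payment_cleared, pick_ticket, priority_ship, restock_request, route_local, shipped, split_shipment, stock_available, stock_low} — 28 facts.

28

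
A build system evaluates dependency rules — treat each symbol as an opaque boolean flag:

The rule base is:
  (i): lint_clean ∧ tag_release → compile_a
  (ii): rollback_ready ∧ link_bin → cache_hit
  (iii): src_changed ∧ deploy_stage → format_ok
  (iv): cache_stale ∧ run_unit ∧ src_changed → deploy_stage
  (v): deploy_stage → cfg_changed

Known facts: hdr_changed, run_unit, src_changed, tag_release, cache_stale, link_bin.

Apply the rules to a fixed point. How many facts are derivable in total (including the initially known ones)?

Round 1: (iv) [cache_stale ∧ run_unit ∧ src_changed → deploy_stage]. Adds deploy_stage.
Round 2: (iii) [src_changed ∧ deploy_stage → format_ok]; (v) [deploy_stage → cfg_changed]. Adds format_ok, cfg_changed.
Closure: {cache_stale, cfg_changed, deploy_stage, format_ok, hdr_changed, link_bin, run_unit, src_changed, tag_release} — 9 facts.

9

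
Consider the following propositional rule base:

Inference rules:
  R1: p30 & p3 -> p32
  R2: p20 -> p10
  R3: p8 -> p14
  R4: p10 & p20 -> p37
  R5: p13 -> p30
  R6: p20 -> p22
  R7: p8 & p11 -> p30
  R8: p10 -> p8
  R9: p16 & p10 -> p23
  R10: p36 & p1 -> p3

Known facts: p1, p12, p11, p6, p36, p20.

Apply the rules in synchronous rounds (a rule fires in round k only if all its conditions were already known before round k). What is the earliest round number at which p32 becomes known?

4

[1] R2 [p20 -> p10]; R6 [p20 -> p22]; R10 [p36 & p1 -> p3]. ⇒ new: p10, p22, p3.
[2] R4 [p10 & p20 -> p37]; R8 [p10 -> p8]. ⇒ new: p37, p8.
[3] R3 [p8 -> p14]; R7 [p8 & p11 -> p30]. ⇒ new: p14, p30.
[4] R1 [p30 & p3 -> p32]. ⇒ new: p32.
p32 first appears in round 4.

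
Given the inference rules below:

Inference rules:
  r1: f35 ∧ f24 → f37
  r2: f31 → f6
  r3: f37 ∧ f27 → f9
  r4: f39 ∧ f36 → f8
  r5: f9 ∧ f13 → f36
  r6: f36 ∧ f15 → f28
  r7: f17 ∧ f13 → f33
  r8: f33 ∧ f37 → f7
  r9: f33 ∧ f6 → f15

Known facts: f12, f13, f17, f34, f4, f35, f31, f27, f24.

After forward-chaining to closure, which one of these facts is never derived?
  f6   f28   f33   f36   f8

[1] r1 [f35 ∧ f24 → f37]; r2 [f31 → f6]; r7 [f17 ∧ f13 → f33]. ⇒ new: f37, f6, f33.
[2] r3 [f37 ∧ f27 → f9]; r8 [f33 ∧ f37 → f7]; r9 [f33 ∧ f6 → f15]. ⇒ new: f9, f7, f15.
[3] r5 [f9 ∧ f13 → f36]. ⇒ new: f36.
[4] r6 [f36 ∧ f15 → f28]. ⇒ new: f28.
Derived: f33 (round 1), f28 (round 4), f6 (round 1), f36 (round 3). f8 never appears in any round.

f8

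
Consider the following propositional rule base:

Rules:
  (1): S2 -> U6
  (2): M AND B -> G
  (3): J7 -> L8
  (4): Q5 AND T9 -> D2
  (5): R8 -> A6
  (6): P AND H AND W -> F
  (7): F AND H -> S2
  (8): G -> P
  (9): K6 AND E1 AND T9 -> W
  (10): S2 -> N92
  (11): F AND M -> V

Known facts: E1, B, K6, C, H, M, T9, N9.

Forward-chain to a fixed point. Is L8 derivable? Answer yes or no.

Round 1 fires (2), (9), giving G, W.
Round 2 fires (8), giving P.
Round 3 fires (6), giving F.
Round 4 fires (7), (11), giving S2, V.
Round 5 fires (1), (10), giving U6, N92.
Fixed point reached. L8 is concluded only by (3); (3) needs J7 (never derived).

no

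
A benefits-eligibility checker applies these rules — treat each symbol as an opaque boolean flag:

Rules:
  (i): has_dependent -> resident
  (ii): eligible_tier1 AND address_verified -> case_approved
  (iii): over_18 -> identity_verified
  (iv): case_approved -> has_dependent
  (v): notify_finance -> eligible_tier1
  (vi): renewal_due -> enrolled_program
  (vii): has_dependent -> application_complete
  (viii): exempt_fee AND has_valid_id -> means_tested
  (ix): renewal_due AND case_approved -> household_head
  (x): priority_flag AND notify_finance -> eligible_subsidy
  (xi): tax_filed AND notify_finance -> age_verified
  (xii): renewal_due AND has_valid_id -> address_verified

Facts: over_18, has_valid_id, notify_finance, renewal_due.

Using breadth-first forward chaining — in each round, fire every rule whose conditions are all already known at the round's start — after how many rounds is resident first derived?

4

Round 1: (iii) [over_18 -> identity_verified]; (v) [notify_finance -> eligible_tier1]; (vi) [renewal_due -> enrolled_program]; (xii) [renewal_due AND has_valid_id -> address_verified]. New: identity_verified, eligible_tier1, enrolled_program, address_verified.
Round 2: (ii) [eligible_tier1 AND address_verified -> case_approved]. New: case_approved.
Round 3: (iv) [case_approved -> has_dependent]; (ix) [renewal_due AND case_approved -> household_head]. New: has_dependent, household_head.
Round 4: (i) [has_dependent -> resident]; (vii) [has_dependent -> application_complete]. New: resident, application_complete.
resident first appears in round 4.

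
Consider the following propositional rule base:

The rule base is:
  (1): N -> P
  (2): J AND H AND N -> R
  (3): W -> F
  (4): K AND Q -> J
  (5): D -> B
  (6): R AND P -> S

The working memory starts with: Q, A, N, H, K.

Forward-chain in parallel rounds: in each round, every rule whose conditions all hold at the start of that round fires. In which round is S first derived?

3

Round 1 fires (1), (4), giving P, J.
Round 2 fires (2), giving R.
Round 3 fires (6), giving S.
S first appears in round 3.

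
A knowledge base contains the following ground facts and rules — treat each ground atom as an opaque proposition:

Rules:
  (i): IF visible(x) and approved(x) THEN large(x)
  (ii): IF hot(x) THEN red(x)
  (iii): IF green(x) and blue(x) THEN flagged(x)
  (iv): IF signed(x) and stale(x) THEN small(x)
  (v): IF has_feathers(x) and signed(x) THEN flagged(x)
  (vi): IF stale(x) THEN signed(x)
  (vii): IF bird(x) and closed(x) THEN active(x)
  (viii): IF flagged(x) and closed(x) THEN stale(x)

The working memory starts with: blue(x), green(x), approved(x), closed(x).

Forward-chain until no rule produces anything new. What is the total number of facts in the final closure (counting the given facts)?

Round 1 fires (iii), giving flagged(x).
Round 2 fires (viii), giving stale(x).
Round 3 fires (vi), giving signed(x).
Round 4 fires (iv), giving small(x).
Closure: {approved(x), blue(x), closed(x), flagged(x), green(x), signed(x), small(x), stale(x)} — 8 facts.

8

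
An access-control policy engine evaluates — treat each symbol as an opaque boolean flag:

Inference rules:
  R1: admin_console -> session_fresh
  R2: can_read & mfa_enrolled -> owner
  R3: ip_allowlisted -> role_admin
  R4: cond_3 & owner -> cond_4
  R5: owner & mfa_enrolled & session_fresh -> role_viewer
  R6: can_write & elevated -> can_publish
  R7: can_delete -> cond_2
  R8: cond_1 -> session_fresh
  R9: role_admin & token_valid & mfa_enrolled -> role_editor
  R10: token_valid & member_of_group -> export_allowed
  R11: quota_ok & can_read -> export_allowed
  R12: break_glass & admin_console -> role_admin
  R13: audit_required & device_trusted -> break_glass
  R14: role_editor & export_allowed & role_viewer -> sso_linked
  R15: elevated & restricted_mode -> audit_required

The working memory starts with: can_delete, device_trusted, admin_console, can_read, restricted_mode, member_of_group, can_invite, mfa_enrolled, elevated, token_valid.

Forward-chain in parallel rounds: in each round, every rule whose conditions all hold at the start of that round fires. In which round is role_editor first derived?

4

Round 1 fires R1, R2, R7, R10, R15, giving session_fresh, owner, cond_2, export_allowed, audit_required.
Round 2 fires R5, R13, giving role_viewer, break_glass.
Round 3 fires R12, giving role_admin.
Round 4 fires R9, giving role_editor.
role_editor first appears in round 4.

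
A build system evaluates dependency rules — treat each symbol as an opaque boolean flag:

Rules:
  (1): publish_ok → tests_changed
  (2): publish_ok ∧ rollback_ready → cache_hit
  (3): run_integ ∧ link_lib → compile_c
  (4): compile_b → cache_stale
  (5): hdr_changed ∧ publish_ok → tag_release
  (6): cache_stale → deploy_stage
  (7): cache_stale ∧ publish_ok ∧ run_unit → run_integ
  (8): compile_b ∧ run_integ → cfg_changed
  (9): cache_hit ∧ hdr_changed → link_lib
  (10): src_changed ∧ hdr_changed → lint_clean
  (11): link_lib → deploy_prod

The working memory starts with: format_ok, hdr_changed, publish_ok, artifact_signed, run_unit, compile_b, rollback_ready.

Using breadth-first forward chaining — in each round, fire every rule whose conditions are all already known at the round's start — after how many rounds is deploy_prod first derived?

Round 1: (1) [publish_ok → tests_changed]; (2) [publish_ok ∧ rollback_ready → cache_hit]; (4) [compile_b → cache_stale]; (5) [hdr_changed ∧ publish_ok → tag_release]. New: tests_changed, cache_hit, cache_stale, tag_release.
Round 2: (6) [cache_stale → deploy_stage]; (7) [cache_stale ∧ publish_ok ∧ run_unit → run_integ]; (9) [cache_hit ∧ hdr_changed → link_lib]. New: deploy_stage, run_integ, link_lib.
Round 3: (3) [run_integ ∧ link_lib → compile_c]; (8) [compile_b ∧ run_integ → cfg_changed]; (11) [link_lib → deploy_prod]. New: compile_c, cfg_changed, deploy_prod.
deploy_prod first appears in round 3.

3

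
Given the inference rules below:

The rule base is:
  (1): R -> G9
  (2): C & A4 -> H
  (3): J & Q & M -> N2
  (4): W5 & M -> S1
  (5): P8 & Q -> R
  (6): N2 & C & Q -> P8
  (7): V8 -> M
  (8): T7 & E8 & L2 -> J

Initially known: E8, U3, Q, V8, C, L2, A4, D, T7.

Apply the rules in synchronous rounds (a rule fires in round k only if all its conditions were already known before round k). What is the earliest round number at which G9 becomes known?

5

Round 1 — (2), (7), (8), derive H, M, J.
Round 2 — (3), derive N2.
Round 3 — (6), derive P8.
Round 4 — (5), derive R.
Round 5 — (1), derive G9.
G9 first appears in round 5.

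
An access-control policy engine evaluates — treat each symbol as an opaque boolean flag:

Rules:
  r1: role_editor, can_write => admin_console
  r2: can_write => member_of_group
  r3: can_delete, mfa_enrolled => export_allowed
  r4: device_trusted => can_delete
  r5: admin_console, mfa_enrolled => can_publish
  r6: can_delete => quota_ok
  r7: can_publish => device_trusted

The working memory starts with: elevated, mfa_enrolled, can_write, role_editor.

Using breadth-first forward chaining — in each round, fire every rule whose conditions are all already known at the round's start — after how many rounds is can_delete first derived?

4

Round 1 — r1, r2, derive admin_console, member_of_group.
Round 2 — r5, derive can_publish.
Round 3 — r7, derive device_trusted.
Round 4 — r4, derive can_delete.
can_delete first appears in round 4.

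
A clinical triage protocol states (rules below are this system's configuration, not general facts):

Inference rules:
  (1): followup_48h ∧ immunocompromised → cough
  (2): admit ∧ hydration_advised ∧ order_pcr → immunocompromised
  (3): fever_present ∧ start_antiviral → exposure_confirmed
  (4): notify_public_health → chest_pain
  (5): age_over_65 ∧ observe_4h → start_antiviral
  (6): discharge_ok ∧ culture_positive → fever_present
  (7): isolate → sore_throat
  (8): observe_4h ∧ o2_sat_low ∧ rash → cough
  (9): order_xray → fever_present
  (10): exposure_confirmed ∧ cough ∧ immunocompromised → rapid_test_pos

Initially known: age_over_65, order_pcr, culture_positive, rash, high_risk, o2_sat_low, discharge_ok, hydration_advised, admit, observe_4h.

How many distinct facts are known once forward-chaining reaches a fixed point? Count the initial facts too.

Round 1 fires (2), (5), (6), (8), giving immunocompromised, start_antiviral, fever_present, cough.
Round 2 fires (3), giving exposure_confirmed.
Round 3 fires (10), giving rapid_test_pos.
Closure: {admit, age_over_65, cough, culture_positive, discharge_ok, exposure_confirmed, fever_present, high_risk, hydration_advised, immunocompromised, o2_sat_low, observe_4h, order_pcr, rapid_test_pos, rash, start_antiviral} — 16 facts.

16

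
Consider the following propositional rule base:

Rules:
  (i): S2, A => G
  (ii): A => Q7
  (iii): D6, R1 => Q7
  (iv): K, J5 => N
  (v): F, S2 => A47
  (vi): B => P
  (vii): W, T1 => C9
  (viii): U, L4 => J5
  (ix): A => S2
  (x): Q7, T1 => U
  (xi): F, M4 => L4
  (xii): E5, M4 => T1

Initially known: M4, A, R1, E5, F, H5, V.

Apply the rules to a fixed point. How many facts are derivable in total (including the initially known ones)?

15

Round 1 fires (ii), (ix), (xi), (xii), giving Q7, S2, L4, T1.
Round 2 fires (i), (v), (x), giving G, A47, U.
Round 3 fires (viii), giving J5.
Closure: {A, A47, E5, F, G, H5, J5, L4, M4, Q7, R1, S2, T1, U, V} — 15 facts.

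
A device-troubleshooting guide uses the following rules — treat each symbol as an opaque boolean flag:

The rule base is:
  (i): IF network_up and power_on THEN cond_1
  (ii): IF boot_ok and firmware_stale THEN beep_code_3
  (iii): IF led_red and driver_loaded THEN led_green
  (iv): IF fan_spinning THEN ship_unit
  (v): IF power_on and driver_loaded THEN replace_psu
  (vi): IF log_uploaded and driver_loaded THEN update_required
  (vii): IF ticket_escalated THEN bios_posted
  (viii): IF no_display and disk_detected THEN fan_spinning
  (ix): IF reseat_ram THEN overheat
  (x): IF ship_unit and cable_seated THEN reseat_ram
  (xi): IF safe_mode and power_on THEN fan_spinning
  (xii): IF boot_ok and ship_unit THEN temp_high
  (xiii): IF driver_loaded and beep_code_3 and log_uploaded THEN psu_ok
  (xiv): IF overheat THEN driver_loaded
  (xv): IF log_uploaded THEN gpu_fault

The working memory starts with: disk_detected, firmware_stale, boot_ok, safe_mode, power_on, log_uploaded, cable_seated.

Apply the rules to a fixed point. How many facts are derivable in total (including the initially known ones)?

18

Round 1: (ii) [IF boot_ok and firmware_stale THEN beep_code_3]; (xi) [IF safe_mode and power_on THEN fan_spinning]; (xv) [IF log_uploaded THEN gpu_fault]. Adds beep_code_3, fan_spinning, gpu_fault.
Round 2: (iv) [IF fan_spinning THEN ship_unit]. Adds ship_unit.
Round 3: (x) [IF ship_unit and cable_seated THEN reseat_ram]; (xii) [IF boot_ok and ship_unit THEN temp_high]. Adds reseat_ram, temp_high.
Round 4: (ix) [IF reseat_ram THEN overheat]. Adds overheat.
Round 5: (xiv) [IF overheat THEN driver_loaded]. Adds driver_loaded.
Round 6: (v) [IF power_on and driver_loaded THEN replace_psu]; (vi) [IF log_uploaded and driver_loaded THEN update_required]; (xiii) [IF driver_loaded and beep_code_3 and log_uploaded THEN psu_ok]. Adds replace_psu, update_required, psu_ok.
Closure: {beep_code_3, boot_ok, cable_seated, disk_detected, driver_loaded, fan_spinning, firmware_stale, gpu_fault, log_uploaded, overheat, power_on, psu_ok, replace_psu, reseat_ram, safe_mode, ship_unit, temp_high, update_required} — 18 facts.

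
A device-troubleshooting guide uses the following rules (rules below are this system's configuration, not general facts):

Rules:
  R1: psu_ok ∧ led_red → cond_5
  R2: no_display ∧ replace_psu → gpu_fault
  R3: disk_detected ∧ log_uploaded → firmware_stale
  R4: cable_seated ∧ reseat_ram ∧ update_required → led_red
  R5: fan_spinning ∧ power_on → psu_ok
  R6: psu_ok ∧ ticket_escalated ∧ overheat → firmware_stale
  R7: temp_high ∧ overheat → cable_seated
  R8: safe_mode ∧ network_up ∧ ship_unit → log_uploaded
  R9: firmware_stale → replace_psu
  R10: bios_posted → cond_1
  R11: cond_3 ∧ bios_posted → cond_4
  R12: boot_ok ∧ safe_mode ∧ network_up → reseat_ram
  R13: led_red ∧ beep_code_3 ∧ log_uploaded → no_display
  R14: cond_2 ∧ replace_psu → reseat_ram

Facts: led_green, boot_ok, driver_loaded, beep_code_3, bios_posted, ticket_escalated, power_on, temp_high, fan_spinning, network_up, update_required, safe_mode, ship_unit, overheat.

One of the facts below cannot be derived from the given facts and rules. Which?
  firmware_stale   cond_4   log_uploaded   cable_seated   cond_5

[1] R5 [fan_spinning ∧ power_on → psu_ok]; R7 [temp_high ∧ overheat → cable_seated]; R8 [safe_mode ∧ network_up ∧ ship_unit → log_uploaded]; R10 [bios_posted → cond_1]; R12 [boot_ok ∧ safe_mode ∧ network_up → reseat_ram]. ⇒ new: psu_ok, cable_seated, log_uploaded, cond_1, reseat_ram.
[2] R4 [cable_seated ∧ reseat_ram ∧ update_required → led_red]; R6 [psu_ok ∧ ticket_escalated ∧ overheat → firmware_stale]. ⇒ new: led_red, firmware_stale.
[3] R1 [psu_ok ∧ led_red → cond_5]; R9 [firmware_stale → replace_psu]; R13 [led_red ∧ beep_code_3 ∧ log_uploaded → no_display]. ⇒ new: cond_5, replace_psu, no_display.
[4] R2 [no_display ∧ replace_psu → gpu_fault]. ⇒ new: gpu_fault.
Derived: cable_seated (round 1), cond_5 (round 3), log_uploaded (round 1), firmware_stale (round 2). cond_4 never appears in any round.

cond_4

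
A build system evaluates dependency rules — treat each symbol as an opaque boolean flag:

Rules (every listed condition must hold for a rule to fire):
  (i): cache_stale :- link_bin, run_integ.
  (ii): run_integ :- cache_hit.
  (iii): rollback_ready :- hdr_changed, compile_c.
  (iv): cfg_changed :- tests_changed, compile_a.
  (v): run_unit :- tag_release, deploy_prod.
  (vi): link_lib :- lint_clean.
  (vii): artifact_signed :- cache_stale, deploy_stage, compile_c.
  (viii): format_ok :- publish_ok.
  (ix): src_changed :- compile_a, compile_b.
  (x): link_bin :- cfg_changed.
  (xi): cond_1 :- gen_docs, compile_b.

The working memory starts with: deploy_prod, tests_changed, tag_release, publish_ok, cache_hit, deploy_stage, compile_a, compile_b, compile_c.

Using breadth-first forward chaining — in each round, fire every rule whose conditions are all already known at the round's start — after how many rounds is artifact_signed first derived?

[1] (ii) [run_integ :- cache_hit.]; (iv) [cfg_changed :- tests_changed, compile_a.]; (v) [run_unit :- tag_release, deploy_prod.]; (viii) [format_ok :- publish_ok.]; (ix) [src_changed :- compile_a, compile_b.]. ⇒ new: run_integ, cfg_changed, run_unit, format_ok, src_changed.
[2] (x) [link_bin :- cfg_changed.]. ⇒ new: link_bin.
[3] (i) [cache_stale :- link_bin, run_integ.]. ⇒ new: cache_stale.
[4] (vii) [artifact_signed :- cache_stale, deploy_stage, compile_c.]. ⇒ new: artifact_signed.
artifact_signed first appears in round 4.

4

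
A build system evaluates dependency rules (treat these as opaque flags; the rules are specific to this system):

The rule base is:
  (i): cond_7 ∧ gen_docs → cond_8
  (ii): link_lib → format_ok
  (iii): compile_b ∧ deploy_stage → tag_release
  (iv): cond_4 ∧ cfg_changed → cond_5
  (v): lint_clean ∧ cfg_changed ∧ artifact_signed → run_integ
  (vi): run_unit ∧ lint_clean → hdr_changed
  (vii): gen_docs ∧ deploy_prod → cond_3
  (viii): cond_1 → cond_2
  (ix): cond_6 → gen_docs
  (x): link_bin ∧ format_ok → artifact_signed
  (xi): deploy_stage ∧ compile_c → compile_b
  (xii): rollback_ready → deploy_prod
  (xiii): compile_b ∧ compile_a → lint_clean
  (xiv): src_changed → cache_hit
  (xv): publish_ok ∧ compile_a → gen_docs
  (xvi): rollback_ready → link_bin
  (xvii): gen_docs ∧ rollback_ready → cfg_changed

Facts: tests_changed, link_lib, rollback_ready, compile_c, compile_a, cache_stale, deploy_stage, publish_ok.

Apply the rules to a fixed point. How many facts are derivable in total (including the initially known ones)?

[1] (ii) [link_lib → format_ok]; (xi) [deploy_stage ∧ compile_c → compile_b]; (xii) [rollback_ready → deploy_prod]; (xv) [publish_ok ∧ compile_a → gen_docs]; (xvi) [rollback_ready → link_bin]. ⇒ new: format_ok, compile_b, deploy_prod, gen_docs, link_bin.
[2] (iii) [compile_b ∧ deploy_stage → tag_release]; (vii) [gen_docs ∧ deploy_prod → cond_3]; (x) [link_bin ∧ format_ok → artifact_signed]; (xiii) [compile_b ∧ compile_a → lint_clean]; (xvii) [gen_docs ∧ rollback_ready → cfg_changed]. ⇒ new: tag_release, cond_3, artifact_signed, lint_clean, cfg_changed.
[3] (v) [lint_clean ∧ cfg_changed ∧ artifact_signed → run_integ]. ⇒ new: run_integ.
Closure: {artifact_signed, cache_stale, cfg_changed, compile_a, compile_b, compile_c, cond_3, deploy_prod, deploy_stage, format_ok, gen_docs, link_bin, link_lib, lint_clean, publish_ok, rollback_ready, run_integ, tag_release, tests_changed} — 19 facts.

19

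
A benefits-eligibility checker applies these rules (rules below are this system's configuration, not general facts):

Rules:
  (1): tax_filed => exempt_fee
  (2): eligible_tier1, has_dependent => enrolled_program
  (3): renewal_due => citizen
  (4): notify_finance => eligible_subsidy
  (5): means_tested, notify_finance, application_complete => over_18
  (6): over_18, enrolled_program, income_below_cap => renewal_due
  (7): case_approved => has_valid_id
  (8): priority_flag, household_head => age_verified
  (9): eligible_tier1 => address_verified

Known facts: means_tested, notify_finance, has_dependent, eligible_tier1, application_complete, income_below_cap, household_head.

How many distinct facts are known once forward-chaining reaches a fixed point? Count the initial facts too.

13

Round 1: (2) [eligible_tier1, has_dependent => enrolled_program]; (4) [notify_finance => eligible_subsidy]; (5) [means_tested, notify_finance, application_complete => over_18]; (9) [eligible_tier1 => address_verified]. New: enrolled_program, eligible_subsidy, over_18, address_verified.
Round 2: (6) [over_18, enrolled_program, income_below_cap => renewal_due]. New: renewal_due.
Round 3: (3) [renewal_due => citizen]. New: citizen.
Closure: {address_verified, application_complete, citizen, eligible_subsidy, eligible_tier1, enrolled_program, has_dependent, household_head, income_below_cap, means_tested, notify_finance, over_18, renewal_due} — 13 facts.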